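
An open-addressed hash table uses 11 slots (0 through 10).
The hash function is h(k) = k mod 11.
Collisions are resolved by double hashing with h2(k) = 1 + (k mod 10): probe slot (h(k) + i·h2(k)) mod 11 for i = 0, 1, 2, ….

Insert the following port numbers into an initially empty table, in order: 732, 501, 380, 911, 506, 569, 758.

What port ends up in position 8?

732 hashes to 6; slot 6 is free → place at 6.
501 hashes to 6, h2=2; 6 taken → place at 8.
380 hashes to 6, h2=1; 6 taken → place at 7.
911 hashes to 9; slot 9 is free → place at 9.
506 hashes to 0; slot 0 is free → place at 0.
569 hashes to 8, h2=10; 8,7,6 taken → place at 5.
758 hashes to 10; slot 10 is free → place at 10.
Table: [506, —, —, —, —, 569, 732, 380, 501, 911, 758]

501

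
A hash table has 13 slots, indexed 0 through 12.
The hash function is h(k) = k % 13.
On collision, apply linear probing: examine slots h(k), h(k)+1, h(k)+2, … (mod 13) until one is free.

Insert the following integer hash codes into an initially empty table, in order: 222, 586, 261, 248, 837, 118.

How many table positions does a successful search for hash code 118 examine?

222: h=1 -> slot 1
586: h=1, probe 1,2 -> slot 2
261: h=1, probe 1,2,3 -> slot 3
248: h=1, probe 1,2,3,4 -> slot 4
837: h=5 -> slot 5
118: h=1, probe 1,2,3,4,5,6 -> slot 6
Table: [_, 222, 586, 261, 248, 837, 118, _, _, _, _, _, _]
Lookup 118: h=1, probe 1,2,3,4,5,6 → found at 6.

6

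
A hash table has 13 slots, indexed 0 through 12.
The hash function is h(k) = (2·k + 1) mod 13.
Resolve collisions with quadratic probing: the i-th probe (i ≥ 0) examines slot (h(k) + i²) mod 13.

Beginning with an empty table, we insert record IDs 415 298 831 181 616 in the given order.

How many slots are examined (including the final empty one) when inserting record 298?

2

415: h=12 -> slot 12
298: h=12, probe 12,0 -> slot 0
831: h=12, probe 12,0,3 -> slot 3
181: h=12, probe 12,0,3,8 -> slot 8
616: h=11 -> slot 11
Table: [298, ., ., 831, ., ., ., ., 181, ., ., 616, 415]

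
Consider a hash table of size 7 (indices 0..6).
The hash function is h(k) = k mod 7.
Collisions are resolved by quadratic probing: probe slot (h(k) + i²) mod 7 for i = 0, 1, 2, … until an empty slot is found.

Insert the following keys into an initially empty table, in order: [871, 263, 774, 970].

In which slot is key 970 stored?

1

Insert 871: h=3, slot 3 empty → index 3.
Insert 263: h=4, slot 4 empty → index 4.
Insert 774: h=4, slot 4 occupied → index 5.
Insert 970: h=4, slots 4,5 occupied → index 1.
Table: [., 970, ., 871, 263, 774, .]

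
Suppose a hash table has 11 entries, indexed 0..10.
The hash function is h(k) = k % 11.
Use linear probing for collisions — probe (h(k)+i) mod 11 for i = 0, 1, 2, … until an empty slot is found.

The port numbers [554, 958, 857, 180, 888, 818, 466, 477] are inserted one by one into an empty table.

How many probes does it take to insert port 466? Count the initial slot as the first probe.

554: h=4 -> slot 4
958: h=1 -> slot 1
857: h=10 -> slot 10
180: h=4, probe 4,5 -> slot 5
888: h=8 -> slot 8
818: h=4, probe 4,5,6 -> slot 6
466: h=4, probe 4,5,6,7 -> slot 7
477: h=4, probe 4,5,6,7,8,9 -> slot 9
Table: [-, 958, -, -, 554, 180, 818, 466, 888, 477, 857]

4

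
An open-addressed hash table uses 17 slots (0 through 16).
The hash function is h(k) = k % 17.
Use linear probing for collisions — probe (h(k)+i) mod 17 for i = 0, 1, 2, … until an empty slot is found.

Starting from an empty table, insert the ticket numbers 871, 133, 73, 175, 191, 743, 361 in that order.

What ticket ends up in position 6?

871: h=4 -> slot 4
133: h=14 -> slot 14
73: h=5 -> slot 5
175: h=5, probe 5,6 -> slot 6
191: h=4, probe 4,5,6,7 -> slot 7
743: h=12 -> slot 12
361: h=4, probe 4,5,6,7,8 -> slot 8
Table: [_, _, _, _, 871, 73, 175, 191, 361, _, _, _, 743, _, 133, _, _]

175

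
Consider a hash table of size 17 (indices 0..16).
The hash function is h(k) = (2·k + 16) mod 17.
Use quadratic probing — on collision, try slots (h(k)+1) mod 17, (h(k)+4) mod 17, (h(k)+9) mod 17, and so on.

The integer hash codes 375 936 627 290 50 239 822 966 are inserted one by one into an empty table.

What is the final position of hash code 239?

375 hashes to 1; slot 1 is free → place at 1.
936 hashes to 1; 1 taken → place at 2.
627 hashes to 12; slot 12 is free → place at 12.
290 hashes to 1; 1,2 taken → place at 5.
50 hashes to 14; slot 14 is free → place at 14.
239 hashes to 1; 1,2,5 taken → place at 10.
822 hashes to 11; slot 11 is free → place at 11.
966 hashes to 10; 10,11,14,2 taken → place at 9.
Table: [-, 375, 936, -, -, 290, -, -, -, 966, 239, 822, 627, -, 50, -, -]

10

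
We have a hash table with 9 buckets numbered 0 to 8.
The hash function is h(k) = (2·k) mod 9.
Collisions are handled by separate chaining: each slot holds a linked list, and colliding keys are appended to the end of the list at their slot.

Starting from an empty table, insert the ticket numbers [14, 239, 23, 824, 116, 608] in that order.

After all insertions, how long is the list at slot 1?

5

Insert 14: h=1, bucket 1 empty → new chain.
Insert 239: h=1, bucket 1 nonempty → append to chain.
Insert 23: h=1, bucket 1 nonempty → append to chain.
Insert 824: h=1, bucket 1 nonempty → append to chain.
Insert 116: h=7, bucket 7 empty → new chain.
Insert 608: h=1, bucket 1 nonempty → append to chain.
Final buckets:
0: -
1: 14 -> 239 -> 23 -> 824 -> 608
2: -
3: -
4: -
5: -
6: -
7: 116
8: -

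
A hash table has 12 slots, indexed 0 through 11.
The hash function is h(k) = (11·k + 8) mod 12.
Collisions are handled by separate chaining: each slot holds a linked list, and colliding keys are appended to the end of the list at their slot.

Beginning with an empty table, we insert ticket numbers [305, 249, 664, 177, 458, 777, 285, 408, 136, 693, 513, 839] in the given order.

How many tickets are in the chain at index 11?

305 → bucket 3
249 → bucket 11
664 → bucket 4
177 → bucket 11 (collision)
458 → bucket 6
777 → bucket 11 (collision)
285 → bucket 11 (collision)
408 → bucket 8
136 → bucket 4 (collision)
693 → bucket 11 (collision)
513 → bucket 11 (collision)
839 → bucket 9
Final buckets:
0: _
1: _
2: _
3: 305
4: 664 -> 136
5: _
6: 458
7: _
8: 408
9: 839
10: _
11: 249 -> 177 -> 777 -> 285 -> 693 -> 513

6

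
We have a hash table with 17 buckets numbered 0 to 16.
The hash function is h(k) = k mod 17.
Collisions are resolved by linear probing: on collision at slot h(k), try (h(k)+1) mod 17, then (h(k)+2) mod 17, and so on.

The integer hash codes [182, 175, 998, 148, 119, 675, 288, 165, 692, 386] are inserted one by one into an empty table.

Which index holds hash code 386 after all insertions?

182: h=12 → slot 12
175: h=5 → slot 5
998: h=12, probe 12,13 → slot 13
148: h=12, probe 12,13,14 → slot 14
119: h=0 → slot 0
675: h=12, probe 12,13,14,15 → slot 15
288: h=16 → slot 16
165: h=12, probe 12,13,14,15,16,0,1 → slot 1
692: h=12, probe 12,13,14,15,16,0,1,2 → slot 2
386: h=12, probe 12,13,14,15,16,0,1,2,3 → slot 3
Table: [119, 165, 692, 386, ., 175, ., ., ., ., ., ., 182, 998, 148, 675, 288]

3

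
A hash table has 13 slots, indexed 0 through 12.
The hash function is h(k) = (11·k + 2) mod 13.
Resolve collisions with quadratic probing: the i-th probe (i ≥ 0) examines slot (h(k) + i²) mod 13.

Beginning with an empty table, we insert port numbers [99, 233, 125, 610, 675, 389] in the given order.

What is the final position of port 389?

7

Insert 99: h=12, slot 12 empty → index 12.
Insert 233: h=4, slot 4 empty → index 4.
Insert 125: h=12, slot 12 occupied → index 0.
Insert 610: h=4, slot 4 occupied → index 5.
Insert 675: h=4, slots 4,5 occupied → index 8.
Insert 389: h=4, slots 4,5,8,0 occupied → index 7.
Table: [125, —, —, —, 233, 610, —, 389, 675, —, —, —, 99]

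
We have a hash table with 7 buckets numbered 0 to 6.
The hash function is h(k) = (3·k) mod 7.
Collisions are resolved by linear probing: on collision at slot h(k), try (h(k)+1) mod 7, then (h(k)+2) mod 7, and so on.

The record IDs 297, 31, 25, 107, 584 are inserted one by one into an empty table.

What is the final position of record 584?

4

297: h=2 => slot 2
31: h=2, probe 2,3 => slot 3
25: h=5 => slot 5
107: h=6 => slot 6
584: h=2, probe 2,3,4 => slot 4
Table: [—, —, 297, 31, 584, 25, 107]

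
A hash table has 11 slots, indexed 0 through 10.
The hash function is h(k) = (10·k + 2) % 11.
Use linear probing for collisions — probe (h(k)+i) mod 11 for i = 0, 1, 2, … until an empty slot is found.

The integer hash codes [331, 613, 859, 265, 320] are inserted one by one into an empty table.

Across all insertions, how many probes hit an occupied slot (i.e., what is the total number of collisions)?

6

331: h=1 => slot 1
613: h=5 => slot 5
859: h=1, probe 1,2 => slot 2
265: h=1, probe 1,2,3 => slot 3
320: h=1, probe 1,2,3,4 => slot 4
Table: [-, 331, 859, 265, 320, 613, -, -, -, -, -]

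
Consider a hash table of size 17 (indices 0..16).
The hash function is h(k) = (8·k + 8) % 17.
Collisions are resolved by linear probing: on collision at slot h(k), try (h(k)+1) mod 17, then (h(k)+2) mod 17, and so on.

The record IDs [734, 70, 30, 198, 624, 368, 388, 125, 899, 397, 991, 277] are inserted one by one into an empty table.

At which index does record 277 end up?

Insert 734: h=15, slot 15 empty -> index 15.
Insert 70: h=7, slot 7 empty -> index 7.
Insert 30: h=10, slot 10 empty -> index 10.
Insert 198: h=11, slot 11 empty -> index 11.
Insert 624: h=2, slot 2 empty -> index 2.
Insert 368: h=11, slot 11 occupied -> index 12.
Insert 388: h=1, slot 1 empty -> index 1.
Insert 125: h=5, slot 5 empty -> index 5.
Insert 899: h=9, slot 9 empty -> index 9.
Insert 397: h=5, slot 5 occupied -> index 6.
Insert 991: h=14, slot 14 empty -> index 14.
Insert 277: h=14, slots 14,15 occupied -> index 16.
Table: [., 388, 624, ., ., 125, 397, 70, ., 899, 30, 198, 368, ., 991, 734, 277]

16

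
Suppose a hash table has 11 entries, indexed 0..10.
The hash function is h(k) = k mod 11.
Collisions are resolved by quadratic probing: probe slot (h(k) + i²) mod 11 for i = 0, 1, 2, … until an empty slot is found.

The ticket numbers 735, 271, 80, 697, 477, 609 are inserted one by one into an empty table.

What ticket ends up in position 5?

477

Insert 735: h=9, slot 9 empty → index 9.
Insert 271: h=7, slot 7 empty → index 7.
Insert 80: h=3, slot 3 empty → index 3.
Insert 697: h=4, slot 4 empty → index 4.
Insert 477: h=4, slot 4 occupied → index 5.
Insert 609: h=4, slots 4,5 occupied → index 8.
Table: [∅, ∅, ∅, 80, 697, 477, ∅, 271, 609, 735, ∅]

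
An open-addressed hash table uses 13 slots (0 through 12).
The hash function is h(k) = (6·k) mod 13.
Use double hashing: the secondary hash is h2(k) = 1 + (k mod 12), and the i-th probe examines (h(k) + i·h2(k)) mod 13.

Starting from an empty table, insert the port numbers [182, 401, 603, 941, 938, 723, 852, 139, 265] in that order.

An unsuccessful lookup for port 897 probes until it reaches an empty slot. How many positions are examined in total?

3

182 hashes to 0; slot 0 is free -> place at 0.
401 hashes to 1; slot 1 is free -> place at 1.
603 hashes to 4; slot 4 is free -> place at 4.
941 hashes to 4, h2=6; 4 taken -> place at 10.
938 hashes to 12; slot 12 is free -> place at 12.
723 hashes to 9; slot 9 is free -> place at 9.
852 hashes to 3; slot 3 is free -> place at 3.
139 hashes to 2; slot 2 is free -> place at 2.
265 hashes to 4, h2=2; 4 taken -> place at 6.
Table: [182, 401, 139, 852, 603, —, 265, —, —, 723, 941, —, 938]
Lookup 897: h=0, h2=10, probe 0,10,7 → slot 7 empty, not found.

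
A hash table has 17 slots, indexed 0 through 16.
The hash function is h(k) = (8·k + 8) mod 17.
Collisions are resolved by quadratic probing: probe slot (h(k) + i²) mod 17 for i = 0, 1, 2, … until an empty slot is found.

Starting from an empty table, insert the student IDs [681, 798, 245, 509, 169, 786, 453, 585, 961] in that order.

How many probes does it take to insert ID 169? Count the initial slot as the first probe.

3

681 hashes to 16; slot 16 is free => place at 16.
798 hashes to 0; slot 0 is free => place at 0.
245 hashes to 13; slot 13 is free => place at 13.
509 hashes to 0; 0 taken => place at 1.
169 hashes to 0; 0,1 taken => place at 4.
786 hashes to 6; slot 6 is free => place at 6.
453 hashes to 11; slot 11 is free => place at 11.
585 hashes to 13; 13 taken => place at 14.
961 hashes to 12; slot 12 is free => place at 12.
Table: [798, 509, ., ., 169, ., 786, ., ., ., ., 453, 961, 245, 585, ., 681]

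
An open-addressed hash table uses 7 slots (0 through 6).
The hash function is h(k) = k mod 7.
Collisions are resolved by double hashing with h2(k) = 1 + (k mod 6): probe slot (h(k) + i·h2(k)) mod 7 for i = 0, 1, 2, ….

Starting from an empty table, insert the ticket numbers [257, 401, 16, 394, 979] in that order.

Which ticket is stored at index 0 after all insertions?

16

Insert 257: h=5, slot 5 empty → index 5.
Insert 401: h=2, slot 2 empty → index 2.
Insert 16: h=2, h2=5, slot 2 occupied → index 0.
Insert 394: h=2, h2=5, slots 2,0,5 occupied → index 3.
Insert 979: h=6, slot 6 empty → index 6.
Table: [16, —, 401, 394, —, 257, 979]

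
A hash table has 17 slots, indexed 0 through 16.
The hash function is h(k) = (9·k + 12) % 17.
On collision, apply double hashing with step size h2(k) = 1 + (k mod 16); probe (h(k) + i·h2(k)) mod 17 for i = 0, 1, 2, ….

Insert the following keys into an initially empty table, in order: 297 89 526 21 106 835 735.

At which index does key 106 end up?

8

297: h=16 → slot 16
89: h=14 → slot 14
526: h=3 → slot 3
21: h=14, h2=6, probe 14,3,9 → slot 9
106: h=14, h2=11, probe 14,8 → slot 8
835: h=13 → slot 13
735: h=14, h2=16, probe 14,13,12 → slot 12
Table: [∅, ∅, ∅, 526, ∅, ∅, ∅, ∅, 106, 21, ∅, ∅, 735, 835, 89, ∅, 297]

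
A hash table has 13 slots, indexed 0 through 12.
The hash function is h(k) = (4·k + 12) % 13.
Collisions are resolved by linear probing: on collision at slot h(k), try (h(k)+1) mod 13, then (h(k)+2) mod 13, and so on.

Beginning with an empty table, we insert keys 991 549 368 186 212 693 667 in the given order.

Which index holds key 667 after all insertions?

6

991 hashes to 11; slot 11 is free -> place at 11.
549 hashes to 11; 11 taken -> place at 12.
368 hashes to 2; slot 2 is free -> place at 2.
186 hashes to 2; 2 taken -> place at 3.
212 hashes to 2; 2,3 taken -> place at 4.
693 hashes to 2; 2,3,4 taken -> place at 5.
667 hashes to 2; 2,3,4,5 taken -> place at 6.
Table: [—, —, 368, 186, 212, 693, 667, —, —, —, —, 991, 549]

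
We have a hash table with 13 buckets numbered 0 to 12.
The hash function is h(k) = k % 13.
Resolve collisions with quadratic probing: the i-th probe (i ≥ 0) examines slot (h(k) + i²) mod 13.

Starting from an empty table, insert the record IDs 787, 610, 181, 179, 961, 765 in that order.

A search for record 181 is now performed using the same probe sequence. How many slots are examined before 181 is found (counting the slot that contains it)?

787: h=7 => slot 7
610: h=12 => slot 12
181: h=12, probe 12,0 => slot 0
179: h=10 => slot 10
961: h=12, probe 12,0,3 => slot 3
765: h=11 => slot 11
Table: [181, _, _, 961, _, _, _, 787, _, _, 179, 765, 610]
Lookup 181: h=12, probe 12,0 → found at 0.

2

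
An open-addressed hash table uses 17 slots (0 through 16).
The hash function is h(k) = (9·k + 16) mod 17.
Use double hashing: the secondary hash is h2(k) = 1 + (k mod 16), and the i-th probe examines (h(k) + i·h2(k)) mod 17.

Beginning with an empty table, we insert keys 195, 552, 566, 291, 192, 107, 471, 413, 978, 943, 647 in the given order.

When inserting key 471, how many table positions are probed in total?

195: h=3 => slot 3
552: h=3, h2=9, probe 3,12 => slot 12
566: h=10 => slot 10
291: h=0 => slot 0
192: h=10, h2=1, probe 10,11 => slot 11
107: h=10, h2=12, probe 10,5 => slot 5
471: h=5, h2=8, probe 5,13 => slot 13
413: h=10, h2=14, probe 10,7 => slot 7
978: h=12, h2=3, probe 12,15 => slot 15
943: h=3, h2=16, probe 3,2 => slot 2
647: h=8 => slot 8
Table: [291, -, 943, 195, -, 107, -, 413, 647, -, 566, 192, 552, 471, -, 978, -]

2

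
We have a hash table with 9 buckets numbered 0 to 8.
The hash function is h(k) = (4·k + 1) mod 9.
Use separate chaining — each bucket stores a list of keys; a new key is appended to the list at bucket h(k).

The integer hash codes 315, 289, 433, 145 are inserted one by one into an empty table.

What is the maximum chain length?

315 -> bucket 1
289 -> bucket 5
433 -> bucket 5 (collision)
145 -> bucket 5 (collision)
Final buckets:
0: —
1: 315
2: —
3: —
4: —
5: 289 -> 433 -> 145
6: —
7: —
8: —

3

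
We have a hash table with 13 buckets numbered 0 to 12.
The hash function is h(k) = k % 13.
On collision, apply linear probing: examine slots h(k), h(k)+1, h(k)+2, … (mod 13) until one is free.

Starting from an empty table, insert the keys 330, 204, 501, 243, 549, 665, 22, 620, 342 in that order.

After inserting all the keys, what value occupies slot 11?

330 hashes to 5; slot 5 is free -> place at 5.
204 hashes to 9; slot 9 is free -> place at 9.
501 hashes to 7; slot 7 is free -> place at 7.
243 hashes to 9; 9 taken -> place at 10.
549 hashes to 3; slot 3 is free -> place at 3.
665 hashes to 2; slot 2 is free -> place at 2.
22 hashes to 9; 9,10 taken -> place at 11.
620 hashes to 9; 9,10,11 taken -> place at 12.
342 hashes to 4; slot 4 is free -> place at 4.
Table: [∅, ∅, 665, 549, 342, 330, ∅, 501, ∅, 204, 243, 22, 620]

22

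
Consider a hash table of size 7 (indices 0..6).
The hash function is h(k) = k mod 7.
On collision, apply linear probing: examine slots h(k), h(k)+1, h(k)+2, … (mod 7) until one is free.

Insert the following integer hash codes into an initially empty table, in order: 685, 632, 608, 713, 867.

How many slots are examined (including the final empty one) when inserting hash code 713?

685 hashes to 6; slot 6 is free → place at 6.
632 hashes to 2; slot 2 is free → place at 2.
608 hashes to 6; 6 taken → place at 0.
713 hashes to 6; 6,0 taken → place at 1.
867 hashes to 6; 6,0,1,2 taken → place at 3.
Table: [608, 713, 632, 867, ., ., 685]

3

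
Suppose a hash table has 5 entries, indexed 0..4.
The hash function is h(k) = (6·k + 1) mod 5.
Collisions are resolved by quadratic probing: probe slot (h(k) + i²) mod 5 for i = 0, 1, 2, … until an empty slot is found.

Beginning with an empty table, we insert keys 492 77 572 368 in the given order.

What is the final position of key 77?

4

492: h=3 -> slot 3
77: h=3, probe 3,4 -> slot 4
572: h=3, probe 3,4,2 -> slot 2
368: h=4, probe 4,0 -> slot 0
Table: [368, -, 572, 492, 77]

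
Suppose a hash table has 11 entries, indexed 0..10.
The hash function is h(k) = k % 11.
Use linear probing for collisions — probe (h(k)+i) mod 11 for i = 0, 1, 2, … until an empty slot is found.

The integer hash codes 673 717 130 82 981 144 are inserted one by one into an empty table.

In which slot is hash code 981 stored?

4

Insert 673: h=2, slot 2 empty -> index 2.
Insert 717: h=2, slot 2 occupied -> index 3.
Insert 130: h=9, slot 9 empty -> index 9.
Insert 82: h=5, slot 5 empty -> index 5.
Insert 981: h=2, slots 2,3 occupied -> index 4.
Insert 144: h=1, slot 1 empty -> index 1.
Table: [., 144, 673, 717, 981, 82, ., ., ., 130, .]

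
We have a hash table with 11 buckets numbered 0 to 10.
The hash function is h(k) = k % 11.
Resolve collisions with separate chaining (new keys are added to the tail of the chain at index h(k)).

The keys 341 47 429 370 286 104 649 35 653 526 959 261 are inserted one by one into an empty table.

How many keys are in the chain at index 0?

341 → bucket 0
47 → bucket 3
429 → bucket 0 (collision)
370 → bucket 7
286 → bucket 0 (collision)
104 → bucket 5
649 → bucket 0 (collision)
35 → bucket 2
653 → bucket 4
526 → bucket 9
959 → bucket 2 (collision)
261 → bucket 8
Final buckets:
0: 341 -> 429 -> 286 -> 649
1: —
2: 35 -> 959
3: 47
4: 653
5: 104
6: —
7: 370
8: 261
9: 526
10: —

4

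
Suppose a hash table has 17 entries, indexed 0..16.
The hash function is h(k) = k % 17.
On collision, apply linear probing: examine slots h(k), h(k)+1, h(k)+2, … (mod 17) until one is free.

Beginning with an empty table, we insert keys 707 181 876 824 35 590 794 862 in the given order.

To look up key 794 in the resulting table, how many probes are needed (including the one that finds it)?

Insert 707: h=10, slot 10 empty => index 10.
Insert 181: h=11, slot 11 empty => index 11.
Insert 876: h=9, slot 9 empty => index 9.
Insert 824: h=8, slot 8 empty => index 8.
Insert 35: h=1, slot 1 empty => index 1.
Insert 590: h=12, slot 12 empty => index 12.
Insert 794: h=12, slot 12 occupied => index 13.
Insert 862: h=12, slots 12,13 occupied => index 14.
Table: [—, 35, —, —, —, —, —, —, 824, 876, 707, 181, 590, 794, 862, —, —]
Lookup 794: h=12, probe 12,13 → found at 13.

2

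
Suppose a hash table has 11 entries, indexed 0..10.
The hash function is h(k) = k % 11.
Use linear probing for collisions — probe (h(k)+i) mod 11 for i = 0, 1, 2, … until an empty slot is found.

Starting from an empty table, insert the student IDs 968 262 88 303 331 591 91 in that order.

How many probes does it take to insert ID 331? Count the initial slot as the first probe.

968: h=0 → slot 0
262: h=9 → slot 9
88: h=0, probe 0,1 → slot 1
303: h=6 → slot 6
331: h=1, probe 1,2 → slot 2
591: h=8 → slot 8
91: h=3 → slot 3
Table: [968, 88, 331, 91, ., ., 303, ., 591, 262, .]

2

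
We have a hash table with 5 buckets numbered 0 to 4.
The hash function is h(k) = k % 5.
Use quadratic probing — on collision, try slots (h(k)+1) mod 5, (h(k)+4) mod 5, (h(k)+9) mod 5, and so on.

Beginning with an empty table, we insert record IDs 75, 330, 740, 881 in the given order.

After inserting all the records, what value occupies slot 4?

740

75 hashes to 0; slot 0 is free -> place at 0.
330 hashes to 0; 0 taken -> place at 1.
740 hashes to 0; 0,1 taken -> place at 4.
881 hashes to 1; 1 taken -> place at 2.
Table: [75, 330, 881, _, 740]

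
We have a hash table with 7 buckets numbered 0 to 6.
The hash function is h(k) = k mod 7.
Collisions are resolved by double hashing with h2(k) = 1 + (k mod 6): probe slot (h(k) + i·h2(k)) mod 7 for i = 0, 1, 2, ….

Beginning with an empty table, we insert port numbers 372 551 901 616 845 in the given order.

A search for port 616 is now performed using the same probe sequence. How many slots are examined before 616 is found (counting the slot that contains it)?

Insert 372: h=1, slot 1 empty → index 1.
Insert 551: h=5, slot 5 empty → index 5.
Insert 901: h=5, h2=2, slot 5 occupied → index 0.
Insert 616: h=0, h2=5, slots 0,5 occupied → index 3.
Insert 845: h=5, h2=6, slot 5 occupied → index 4.
Table: [901, 372, _, 616, 845, 551, _]
Lookup 616: h=0, h2=5, probe 0,5,3 → found at 3.

3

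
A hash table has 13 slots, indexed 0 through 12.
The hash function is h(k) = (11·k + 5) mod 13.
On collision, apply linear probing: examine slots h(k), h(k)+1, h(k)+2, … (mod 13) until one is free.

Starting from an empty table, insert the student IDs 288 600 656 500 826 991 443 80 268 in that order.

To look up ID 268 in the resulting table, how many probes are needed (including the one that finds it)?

7

288: h=1 => slot 1
600: h=1, probe 1,2 => slot 2
656: h=6 => slot 6
500: h=6, probe 6,7 => slot 7
826: h=4 => slot 4
991: h=12 => slot 12
443: h=3 => slot 3
80: h=1, probe 1,2,3,4,5 => slot 5
268: h=2, probe 2,3,4,5,6,7,8 => slot 8
Table: [-, 288, 600, 443, 826, 80, 656, 500, 268, -, -, -, 991]
Lookup 268: h=2, probe 2,3,4,5,6,7,8 → found at 8.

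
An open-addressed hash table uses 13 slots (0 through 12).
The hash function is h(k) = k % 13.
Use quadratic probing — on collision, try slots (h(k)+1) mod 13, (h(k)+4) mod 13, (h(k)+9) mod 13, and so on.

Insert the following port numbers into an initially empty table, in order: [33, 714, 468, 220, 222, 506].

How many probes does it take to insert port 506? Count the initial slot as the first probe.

4

33: h=7 -> slot 7
714: h=12 -> slot 12
468: h=0 -> slot 0
220: h=12, probe 12,0,3 -> slot 3
222: h=1 -> slot 1
506: h=12, probe 12,0,3,8 -> slot 8
Table: [468, 222, —, 220, —, —, —, 33, 506, —, —, —, 714]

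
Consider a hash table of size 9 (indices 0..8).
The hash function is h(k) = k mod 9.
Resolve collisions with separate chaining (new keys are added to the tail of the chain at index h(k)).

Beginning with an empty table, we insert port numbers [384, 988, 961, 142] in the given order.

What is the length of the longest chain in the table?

3

384 -> bucket 6
988 -> bucket 7
961 -> bucket 7 (collision)
142 -> bucket 7 (collision)
Final buckets:
0: —
1: —
2: —
3: —
4: —
5: —
6: 384
7: 988 -> 961 -> 142
8: —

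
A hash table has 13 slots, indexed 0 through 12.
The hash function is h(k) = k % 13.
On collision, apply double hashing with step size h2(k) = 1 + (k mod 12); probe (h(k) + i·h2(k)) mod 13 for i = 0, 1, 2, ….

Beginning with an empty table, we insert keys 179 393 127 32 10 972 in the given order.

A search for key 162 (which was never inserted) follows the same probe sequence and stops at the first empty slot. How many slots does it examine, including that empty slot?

179 hashes to 10; slot 10 is free => place at 10.
393 hashes to 3; slot 3 is free => place at 3.
127 hashes to 10, h2=8; 10 taken => place at 5.
32 hashes to 6; slot 6 is free => place at 6.
10 hashes to 10, h2=11; 10 taken => place at 8.
972 hashes to 10, h2=1; 10 taken => place at 11.
Table: [—, —, —, 393, —, 127, 32, —, 10, —, 179, 972, —]
Lookup 162: h=6, h2=7, probe 6,0 → slot 0 empty, not found.

2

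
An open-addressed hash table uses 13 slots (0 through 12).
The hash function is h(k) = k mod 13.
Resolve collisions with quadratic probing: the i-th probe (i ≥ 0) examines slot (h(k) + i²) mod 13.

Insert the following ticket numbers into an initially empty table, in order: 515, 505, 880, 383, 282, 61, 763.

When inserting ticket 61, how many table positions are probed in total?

515 hashes to 8; slot 8 is free => place at 8.
505 hashes to 11; slot 11 is free => place at 11.
880 hashes to 9; slot 9 is free => place at 9.
383 hashes to 6; slot 6 is free => place at 6.
282 hashes to 9; 9 taken => place at 10.
61 hashes to 9; 9,10 taken => place at 0.
763 hashes to 9; 9,10,0 taken => place at 5.
Table: [61, _, _, _, _, 763, 383, _, 515, 880, 282, 505, _]

3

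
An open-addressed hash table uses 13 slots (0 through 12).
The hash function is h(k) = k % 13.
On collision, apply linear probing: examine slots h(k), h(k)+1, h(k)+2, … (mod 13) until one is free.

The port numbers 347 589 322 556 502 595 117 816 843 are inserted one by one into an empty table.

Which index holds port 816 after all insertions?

1

347 hashes to 9; slot 9 is free -> place at 9.
589 hashes to 4; slot 4 is free -> place at 4.
322 hashes to 10; slot 10 is free -> place at 10.
556 hashes to 10; 10 taken -> place at 11.
502 hashes to 8; slot 8 is free -> place at 8.
595 hashes to 10; 10,11 taken -> place at 12.
117 hashes to 0; slot 0 is free -> place at 0.
816 hashes to 10; 10,11,12,0 taken -> place at 1.
843 hashes to 11; 11,12,0,1 taken -> place at 2.
Table: [117, 816, 843, -, 589, -, -, -, 502, 347, 322, 556, 595]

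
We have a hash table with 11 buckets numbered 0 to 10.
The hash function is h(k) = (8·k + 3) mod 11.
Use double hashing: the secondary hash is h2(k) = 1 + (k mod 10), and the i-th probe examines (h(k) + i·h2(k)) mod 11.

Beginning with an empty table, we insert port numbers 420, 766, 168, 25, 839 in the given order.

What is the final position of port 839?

Insert 420: h=8, slot 8 empty -> index 8.
Insert 766: h=4, slot 4 empty -> index 4.
Insert 168: h=5, slot 5 empty -> index 5.
Insert 25: h=5, h2=6, slot 5 occupied -> index 0.
Insert 839: h=5, h2=10, slots 5,4 occupied -> index 3.
Table: [25, -, -, 839, 766, 168, -, -, 420, -, -]

3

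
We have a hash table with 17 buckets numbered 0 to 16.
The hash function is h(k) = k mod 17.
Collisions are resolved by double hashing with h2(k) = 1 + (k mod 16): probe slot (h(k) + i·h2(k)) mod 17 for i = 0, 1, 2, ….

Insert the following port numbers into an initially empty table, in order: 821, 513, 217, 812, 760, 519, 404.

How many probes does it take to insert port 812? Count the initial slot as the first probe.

Insert 821: h=5, slot 5 empty -> index 5.
Insert 513: h=3, slot 3 empty -> index 3.
Insert 217: h=13, slot 13 empty -> index 13.
Insert 812: h=13, h2=13, slot 13 occupied -> index 9.
Insert 760: h=12, slot 12 empty -> index 12.
Insert 519: h=9, h2=8, slot 9 occupied -> index 0.
Insert 404: h=13, h2=5, slot 13 occupied -> index 1.
Table: [519, 404, —, 513, —, 821, —, —, —, 812, —, —, 760, 217, —, —, —]

2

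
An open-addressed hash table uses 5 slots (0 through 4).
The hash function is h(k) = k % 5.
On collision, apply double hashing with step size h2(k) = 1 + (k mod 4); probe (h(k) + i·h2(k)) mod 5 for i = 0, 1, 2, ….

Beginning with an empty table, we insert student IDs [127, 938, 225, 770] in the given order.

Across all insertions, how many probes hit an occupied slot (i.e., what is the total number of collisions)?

2

127 hashes to 2; slot 2 is free => place at 2.
938 hashes to 3; slot 3 is free => place at 3.
225 hashes to 0; slot 0 is free => place at 0.
770 hashes to 0, h2=3; 0,3 taken => place at 1.
Table: [225, 770, 127, 938, -]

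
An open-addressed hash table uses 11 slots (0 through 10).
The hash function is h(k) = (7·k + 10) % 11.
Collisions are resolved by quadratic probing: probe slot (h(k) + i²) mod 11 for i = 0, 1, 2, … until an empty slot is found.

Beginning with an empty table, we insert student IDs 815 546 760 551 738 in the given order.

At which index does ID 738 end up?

0

Insert 815: h=6, slot 6 empty → index 6.
Insert 546: h=4, slot 4 empty → index 4.
Insert 760: h=6, slot 6 occupied → index 7.
Insert 551: h=6, slots 6,7 occupied → index 10.
Insert 738: h=6, slots 6,7,10,4 occupied → index 0.
Table: [738, -, -, -, 546, -, 815, 760, -, -, 551]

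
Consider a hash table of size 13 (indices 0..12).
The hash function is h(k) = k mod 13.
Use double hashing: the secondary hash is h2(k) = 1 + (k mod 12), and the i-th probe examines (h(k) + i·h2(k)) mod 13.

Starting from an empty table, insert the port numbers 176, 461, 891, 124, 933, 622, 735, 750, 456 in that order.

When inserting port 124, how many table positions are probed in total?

2

Insert 176: h=7, slot 7 empty => index 7.
Insert 461: h=6, slot 6 empty => index 6.
Insert 891: h=7, h2=4, slot 7 occupied => index 11.
Insert 124: h=7, h2=5, slot 7 occupied => index 12.
Insert 933: h=10, slot 10 empty => index 10.
Insert 622: h=11, h2=11, slot 11 occupied => index 9.
Insert 735: h=7, h2=4, slots 7,11 occupied => index 2.
Insert 750: h=9, h2=7, slot 9 occupied => index 3.
Insert 456: h=1, slot 1 empty => index 1.
Table: [., 456, 735, 750, ., ., 461, 176, ., 622, 933, 891, 124]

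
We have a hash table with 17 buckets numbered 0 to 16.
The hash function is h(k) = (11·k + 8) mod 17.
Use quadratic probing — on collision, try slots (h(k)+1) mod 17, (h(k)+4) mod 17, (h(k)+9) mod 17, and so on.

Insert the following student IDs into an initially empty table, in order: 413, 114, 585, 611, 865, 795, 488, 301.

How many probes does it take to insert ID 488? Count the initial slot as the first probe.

2

Insert 413: h=12, slot 12 empty -> index 12.
Insert 114: h=4, slot 4 empty -> index 4.
Insert 585: h=0, slot 0 empty -> index 0.
Insert 611: h=14, slot 14 empty -> index 14.
Insert 865: h=3, slot 3 empty -> index 3.
Insert 795: h=15, slot 15 empty -> index 15.
Insert 488: h=4, slot 4 occupied -> index 5.
Insert 301: h=4, slots 4,5 occupied -> index 8.
Table: [585, ., ., 865, 114, 488, ., ., 301, ., ., ., 413, ., 611, 795, .]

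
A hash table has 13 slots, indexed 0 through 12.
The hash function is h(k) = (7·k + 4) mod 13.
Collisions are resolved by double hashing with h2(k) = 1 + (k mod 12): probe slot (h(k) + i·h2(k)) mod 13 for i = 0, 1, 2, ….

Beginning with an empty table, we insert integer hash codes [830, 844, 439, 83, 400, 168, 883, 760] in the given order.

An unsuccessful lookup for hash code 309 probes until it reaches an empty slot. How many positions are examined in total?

2

830: h=3 -> slot 3
844: h=10 -> slot 10
439: h=9 -> slot 9
83: h=0 -> slot 0
400: h=9, h2=5, probe 9,1 -> slot 1
168: h=10, h2=1, probe 10,11 -> slot 11
883: h=10, h2=8, probe 10,5 -> slot 5
760: h=7 -> slot 7
Table: [83, 400, ∅, 830, ∅, 883, ∅, 760, ∅, 439, 844, 168, ∅]
Lookup 309: h=9, h2=10, probe 9,6 → slot 6 empty, not found.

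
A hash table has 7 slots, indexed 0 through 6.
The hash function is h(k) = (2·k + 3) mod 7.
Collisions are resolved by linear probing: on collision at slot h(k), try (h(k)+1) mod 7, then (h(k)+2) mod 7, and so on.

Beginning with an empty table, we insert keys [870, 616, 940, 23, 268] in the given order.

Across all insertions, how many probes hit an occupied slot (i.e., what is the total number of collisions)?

870 hashes to 0; slot 0 is free => place at 0.
616 hashes to 3; slot 3 is free => place at 3.
940 hashes to 0; 0 taken => place at 1.
23 hashes to 0; 0,1 taken => place at 2.
268 hashes to 0; 0,1,2,3 taken => place at 4.
Table: [870, 940, 23, 616, 268, —, —]

7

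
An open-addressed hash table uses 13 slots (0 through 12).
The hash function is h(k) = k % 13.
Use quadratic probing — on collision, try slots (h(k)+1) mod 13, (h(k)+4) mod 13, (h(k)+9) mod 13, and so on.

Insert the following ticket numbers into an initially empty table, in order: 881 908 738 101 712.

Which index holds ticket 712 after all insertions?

881: h=10 => slot 10
908: h=11 => slot 11
738: h=10, probe 10,11,1 => slot 1
101: h=10, probe 10,11,1,6 => slot 6
712: h=10, probe 10,11,1,6,0 => slot 0
Table: [712, 738, _, _, _, _, 101, _, _, _, 881, 908, _]

0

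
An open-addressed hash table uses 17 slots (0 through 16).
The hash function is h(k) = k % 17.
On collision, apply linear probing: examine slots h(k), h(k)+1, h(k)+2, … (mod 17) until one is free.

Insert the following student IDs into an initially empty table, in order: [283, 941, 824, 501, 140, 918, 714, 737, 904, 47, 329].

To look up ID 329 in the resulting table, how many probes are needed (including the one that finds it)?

5

283: h=11 → slot 11
941: h=6 → slot 6
824: h=8 → slot 8
501: h=8, probe 8,9 → slot 9
140: h=4 → slot 4
918: h=0 → slot 0
714: h=0, probe 0,1 → slot 1
737: h=6, probe 6,7 → slot 7
904: h=3 → slot 3
47: h=13 → slot 13
329: h=6, probe 6,7,8,9,10 → slot 10
Table: [918, 714, ∅, 904, 140, ∅, 941, 737, 824, 501, 329, 283, ∅, 47, ∅, ∅, ∅]
Lookup 329: h=6, probe 6,7,8,9,10 → found at 10.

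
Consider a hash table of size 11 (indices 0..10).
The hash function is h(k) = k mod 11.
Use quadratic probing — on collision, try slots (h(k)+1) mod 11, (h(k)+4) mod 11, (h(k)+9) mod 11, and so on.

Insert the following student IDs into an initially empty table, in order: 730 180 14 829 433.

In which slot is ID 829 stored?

Insert 730: h=4, slot 4 empty => index 4.
Insert 180: h=4, slot 4 occupied => index 5.
Insert 14: h=3, slot 3 empty => index 3.
Insert 829: h=4, slots 4,5 occupied => index 8.
Insert 433: h=4, slots 4,5,8 occupied => index 2.
Table: [∅, ∅, 433, 14, 730, 180, ∅, ∅, 829, ∅, ∅]

8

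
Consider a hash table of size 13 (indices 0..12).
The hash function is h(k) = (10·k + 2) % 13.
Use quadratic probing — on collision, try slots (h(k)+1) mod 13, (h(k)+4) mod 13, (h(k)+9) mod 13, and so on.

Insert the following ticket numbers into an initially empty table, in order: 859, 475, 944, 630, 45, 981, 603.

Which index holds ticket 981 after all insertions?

Insert 859: h=12, slot 12 empty -> index 12.
Insert 475: h=7, slot 7 empty -> index 7.
Insert 944: h=4, slot 4 empty -> index 4.
Insert 630: h=10, slot 10 empty -> index 10.
Insert 45: h=10, slot 10 occupied -> index 11.
Insert 981: h=10, slots 10,11 occupied -> index 1.
Insert 603: h=0, slot 0 empty -> index 0.
Table: [603, 981, _, _, 944, _, _, 475, _, _, 630, 45, 859]

1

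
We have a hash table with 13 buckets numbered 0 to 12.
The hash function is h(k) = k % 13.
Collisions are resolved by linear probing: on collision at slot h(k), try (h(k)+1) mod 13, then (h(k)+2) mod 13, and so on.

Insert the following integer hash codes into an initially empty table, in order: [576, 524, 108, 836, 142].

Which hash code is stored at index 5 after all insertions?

524

576 hashes to 4; slot 4 is free => place at 4.
524 hashes to 4; 4 taken => place at 5.
108 hashes to 4; 4,5 taken => place at 6.
836 hashes to 4; 4,5,6 taken => place at 7.
142 hashes to 12; slot 12 is free => place at 12.
Table: [_, _, _, _, 576, 524, 108, 836, _, _, _, _, 142]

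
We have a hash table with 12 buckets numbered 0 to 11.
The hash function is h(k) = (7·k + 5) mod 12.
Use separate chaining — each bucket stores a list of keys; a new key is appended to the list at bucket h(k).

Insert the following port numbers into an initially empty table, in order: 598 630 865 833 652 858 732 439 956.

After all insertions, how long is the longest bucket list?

598 -> bucket 3
630 -> bucket 11
865 -> bucket 0
833 -> bucket 4
652 -> bucket 9
858 -> bucket 11 (collision)
732 -> bucket 5
439 -> bucket 6
956 -> bucket 1
Final buckets:
0: 865
1: 956
2: .
3: 598
4: 833
5: 732
6: 439
7: .
8: .
9: 652
10: .
11: 630 -> 858

2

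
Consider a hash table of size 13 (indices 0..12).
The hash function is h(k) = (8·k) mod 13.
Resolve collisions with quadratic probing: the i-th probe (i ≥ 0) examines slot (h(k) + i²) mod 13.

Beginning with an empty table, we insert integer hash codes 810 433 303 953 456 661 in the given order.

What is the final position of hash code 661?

11

810 hashes to 6; slot 6 is free => place at 6.
433 hashes to 6; 6 taken => place at 7.
303 hashes to 6; 6,7 taken => place at 10.
953 hashes to 6; 6,7,10 taken => place at 2.
456 hashes to 8; slot 8 is free => place at 8.
661 hashes to 10; 10 taken => place at 11.
Table: [—, —, 953, —, —, —, 810, 433, 456, —, 303, 661, —]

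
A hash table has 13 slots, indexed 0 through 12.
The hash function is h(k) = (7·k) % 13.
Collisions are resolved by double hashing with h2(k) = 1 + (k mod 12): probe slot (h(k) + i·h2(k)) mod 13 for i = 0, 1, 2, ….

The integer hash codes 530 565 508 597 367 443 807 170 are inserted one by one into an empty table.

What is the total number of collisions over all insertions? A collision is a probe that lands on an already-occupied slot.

5

Insert 530: h=5, slot 5 empty → index 5.
Insert 565: h=3, slot 3 empty → index 3.
Insert 508: h=7, slot 7 empty → index 7.
Insert 597: h=6, slot 6 empty → index 6.
Insert 367: h=8, slot 8 empty → index 8.
Insert 443: h=7, h2=12, slots 7,6,5 occupied → index 4.
Insert 807: h=7, h2=4, slot 7 occupied → index 11.
Insert 170: h=7, h2=3, slot 7 occupied → index 10.
Table: [∅, ∅, ∅, 565, 443, 530, 597, 508, 367, ∅, 170, 807, ∅]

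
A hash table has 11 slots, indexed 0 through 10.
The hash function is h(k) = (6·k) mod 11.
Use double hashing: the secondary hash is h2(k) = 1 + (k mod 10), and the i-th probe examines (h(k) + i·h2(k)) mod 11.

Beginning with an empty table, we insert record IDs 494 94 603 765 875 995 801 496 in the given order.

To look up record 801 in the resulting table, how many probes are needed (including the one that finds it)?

Insert 494: h=5, slot 5 empty => index 5.
Insert 94: h=3, slot 3 empty => index 3.
Insert 603: h=10, slot 10 empty => index 10.
Insert 765: h=3, h2=6, slot 3 occupied => index 9.
Insert 875: h=3, h2=6, slots 3,9 occupied => index 4.
Insert 995: h=8, slot 8 empty => index 8.
Insert 801: h=10, h2=2, slot 10 occupied => index 1.
Insert 496: h=6, slot 6 empty => index 6.
Table: [_, 801, _, 94, 875, 494, 496, _, 995, 765, 603]
Lookup 801: h=10, h2=2, probe 10,1 → found at 1.

2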